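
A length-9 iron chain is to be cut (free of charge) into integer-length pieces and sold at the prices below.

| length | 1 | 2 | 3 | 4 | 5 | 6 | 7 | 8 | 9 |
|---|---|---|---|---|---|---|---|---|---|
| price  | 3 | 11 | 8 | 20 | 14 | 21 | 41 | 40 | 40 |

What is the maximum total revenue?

Consider every possible first cut. v[k] is the best of p[i]+v[k−i] over all sellable i≤k.
v[1] = 3
v[2] = max(3+3, 11+0) = 11
v[3] = max(3+11, 11+3, 8+0) = 14
v[4] = max(3+14, 11+11, 8+3, 20+0) = 22
v[5] = max(3+22, 11+14, 8+11, 20+3, 14+0) = 25
v[6] = max(3+25, 11+22, 8+14, 20+11, 14+3, 21+0) = 33
v[7] = max(3+33, 11+25, 8+22, …, 21+3, 41+0) = 41
v[8] = max(3+41, 11+33, 8+25, …, 41+3, 40+0) = 44
v[9] = max(3+44, 11+41, 8+33, …, 40+3, 40+0) = 52
One optimal cutting: 7 + 2 → $41 + $11 = $52.

52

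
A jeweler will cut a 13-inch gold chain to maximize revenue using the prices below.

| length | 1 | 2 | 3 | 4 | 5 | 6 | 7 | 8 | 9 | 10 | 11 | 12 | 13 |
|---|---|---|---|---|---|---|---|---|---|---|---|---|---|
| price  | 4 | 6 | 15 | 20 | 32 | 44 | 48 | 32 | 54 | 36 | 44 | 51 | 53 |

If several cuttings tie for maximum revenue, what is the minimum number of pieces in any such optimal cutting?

2

Let r[k] be the best obtainable value from length k. For each k, try every first piece i and keep the best of price[i] + r[k−i].
r[1] = 4
r[2] = max(4+4, 6+0) = 8
r[3] = max(4+8, 6+4, 15+0) = 15
r[4] = max(4+15, 6+8, 15+4, 20+0) = 20
r[5] = max(4+20, 6+15, 15+8, 20+4, 32+0) = 32
r[6] = max(4+32, 6+20, 15+15, 20+8, 32+4, 44+0) = 44
r[7] = max(4+44, 6+32, 15+20, …, 44+4, 48+0) = 48
r[8] = max(4+48, 6+44, 15+32, …, 48+4, 32+0) = 52
r[9] = max(4+52, 6+48, 15+44, …, 32+4, 54+0) = 59
r[10] = max(4+59, 6+52, 15+48, …, 54+4, 36+0) = 64
r[11] = max(4+64, 6+59, 15+52, …, 36+4, 44+0) = 76
r[12] = max(4+76, 6+64, 15+59, …, 44+4, 51+0) = 88
r[13] = max(4+88, 6+76, 15+64, …, 51+4, 53+0) = 92
Maximum revenue is $92.
Now minimize piece count subject to staying optimal: for each k, pieces[k] = 1 + min over i with p[i]+r[k−i]=r[k] of pieces[k−i].
pieces[10] = 2
pieces[11] = 2
pieces[12] = 2
pieces[13] = 2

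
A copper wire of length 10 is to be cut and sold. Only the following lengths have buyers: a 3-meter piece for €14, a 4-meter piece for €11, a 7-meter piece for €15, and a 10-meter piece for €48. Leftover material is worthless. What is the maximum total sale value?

Consider every possible first cut. f[k] is the best of p[i]+f[k−i] over all sellable i≤k.
f[1] = 0
f[2] = 0
f[3] = 14
f[4] = 14
f[5] = 14
f[6] = 28  (first piece 3, then f[3]=14)
f[7] = 28
f[8] = 28
f[9] = 42  (first piece 3, then f[6]=28)
f[10] = 48
One optimal cutting: 10 → €48.

48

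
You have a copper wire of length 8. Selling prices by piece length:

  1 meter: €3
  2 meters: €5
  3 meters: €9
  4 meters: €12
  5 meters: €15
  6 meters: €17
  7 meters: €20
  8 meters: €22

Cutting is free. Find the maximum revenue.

24

Consider every possible first cut. R[k] is the best of p[i]+R[k−i] over all sellable i≤k.
R[1] = 3
R[2] = max(3+3, 5+0) = 6
R[3] = max(3+6, 5+3, 9+0) = 9
R[4] = max(3+9, 5+6, 9+3, 12+0) = 12
R[5] = max(3+12, 5+9, 9+6, 12+3, 15+0) = 15
R[6] = max(3+15, 5+12, 9+9, 12+6, 15+3, 17+0) = 18
R[7] = max(3+18, 5+15, 9+12, …, 17+3, 20+0) = 21
R[8] = max(3+21, 5+18, 9+15, …, 20+3, 22+0) = 24
One optimal cutting: 1 + 1 + 1 + 1 + 1 + 1 + 1 + 1 → €3 + €3 + €3 + €3 + €3 + €3 + €3 + €3 = €24.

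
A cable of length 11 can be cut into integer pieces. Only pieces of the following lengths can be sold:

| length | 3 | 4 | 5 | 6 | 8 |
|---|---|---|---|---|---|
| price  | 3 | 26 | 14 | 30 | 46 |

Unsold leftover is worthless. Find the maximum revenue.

Let best[k] be the best obtainable value from length k. For each k, try every first piece i and keep the best of price[i] + best[k−i].
best[1] = 0
best[2] = 0
best[3] = 3
best[4] = 26
best[5] = 26
best[6] = 30
best[7] = 30
best[8] = 52  (first piece 4, then best[4]=26)
best[9] = 52
best[10] = 56  (first piece 4, then best[6]=30)
best[11] = 56
One optimal cutting: pieces 6 + 4 with 1 meter of scrap → 56.

56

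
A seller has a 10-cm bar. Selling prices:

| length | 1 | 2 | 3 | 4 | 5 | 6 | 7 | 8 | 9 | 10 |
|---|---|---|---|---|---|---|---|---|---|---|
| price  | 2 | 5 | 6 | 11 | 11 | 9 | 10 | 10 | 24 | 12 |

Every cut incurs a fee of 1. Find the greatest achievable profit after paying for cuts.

25

Build r[k] bottom-up: r[k] = max over allowed piece i of (p[i] + r[k−i]) − 1 per cut.
r[1] = 2
r[2] = 5
r[3] = 6  (first piece 1, then r[2]=5)
r[4] = 11
r[5] = 12  (first piece 1, then r[4]=11)
r[6] = 15  (first piece 2, then r[4]=11)
r[7] = 16  (first piece 1, then r[6]=15)
r[8] = 21  (first piece 4, then r[4]=11)
r[9] = 24
r[10] = 25  (first piece 1, then r[9]=24)
One optimal plan: pieces 9 + 1 (1 cut) → 26 − 1 = 25.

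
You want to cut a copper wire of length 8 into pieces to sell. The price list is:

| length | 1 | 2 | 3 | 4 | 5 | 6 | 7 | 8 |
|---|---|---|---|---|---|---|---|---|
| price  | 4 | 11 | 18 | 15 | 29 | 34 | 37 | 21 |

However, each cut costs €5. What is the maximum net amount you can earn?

42

Let v[k] be the best obtainable value from length k. For each k, try every first piece i and keep the best of price[i] + v[k−i] minus the 5 cut fee when i<k.
v[1] = 4
v[2] = max(4+4-5, 11+0) = 11
v[3] = max(4+11-5, 11+4-5, 18+0) = 18
v[4] = max(4+18-5, 11+11-5, 18+4-5, 15+0) = 17
v[5] = max(4+17-5, 11+18-5, 18+11-5, 15+4-5, 29+0) = 29
v[6] = max(4+29-5, 11+17-5, 18+18-5, 15+11-5, 29+4-5, 34+0) = 34
v[7] = max(4+34-5, 11+29-5, 18+17-5, …, 34+4-5, 37+0) = 37
v[8] = max(4+37-5, 11+34-5, 18+29-5, …, 37+4-5, 21+0) = 42
One optimal plan: pieces 5 + 3 (1 cut) → €47 − €5 = €42.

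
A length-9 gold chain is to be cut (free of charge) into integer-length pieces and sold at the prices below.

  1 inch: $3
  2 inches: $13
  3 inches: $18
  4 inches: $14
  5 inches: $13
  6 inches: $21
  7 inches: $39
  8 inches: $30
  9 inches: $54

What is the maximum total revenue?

Build v[k] bottom-up: v[k] = max over allowed piece i of (p[i] + v[k−i]).
v[1] = 3
v[2] = 13
v[3] = 18
v[4] = 26  (first piece 2, then v[2]=13)
v[5] = 31  (first piece 2, then v[3]=18)
v[6] = 39  (first piece 2, then v[4]=26)
v[7] = 44  (first piece 2, then v[5]=31)
v[8] = 52  (first piece 2, then v[6]=39)
v[9] = 57  (first piece 2, then v[7]=44)
One optimal cutting: 3 + 2 + 2 + 2 → $18 + $13 + $13 + $13 = $57.

57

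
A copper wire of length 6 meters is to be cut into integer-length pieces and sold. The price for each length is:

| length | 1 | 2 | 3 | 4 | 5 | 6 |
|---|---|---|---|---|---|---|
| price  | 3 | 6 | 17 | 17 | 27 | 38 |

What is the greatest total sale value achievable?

Let v[k] be the best obtainable value from length k. For each k, try every first piece i and keep the best of price[i] + v[k−i].
v[1] = 3
v[2] = max(3+3, 6+0) = 6
v[3] = max(3+6, 6+3, 17+0) = 17
v[4] = max(3+17, 6+6, 17+3, 17+0) = 20
v[5] = max(3+20, 6+17, 17+6, 17+3, 27+0) = 27
v[6] = max(3+27, 6+20, 17+17, 17+6, 27+3, 38+0) = 38
Best is to sell the whole 6-meter piece uncut for €38.

38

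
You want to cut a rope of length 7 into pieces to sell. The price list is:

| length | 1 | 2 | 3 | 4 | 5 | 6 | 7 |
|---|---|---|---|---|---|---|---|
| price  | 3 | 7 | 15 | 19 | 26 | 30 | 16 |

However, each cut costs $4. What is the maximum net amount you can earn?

Consider every possible first cut. v[k] is the best of p[i]+v[k−i] over all sellable i≤k, charging 4 whenever i<k.
v[1] = 3
v[2] = max(3+3-4, 7+0) = 7
v[3] = max(3+7-4, 7+3-4, 15+0) = 15
v[4] = max(3+15-4, 7+7-4, 15+3-4, 19+0) = 19
v[5] = max(3+19-4, 7+15-4, 15+7-4, 19+3-4, 26+0) = 26
v[6] = max(3+26-4, 7+19-4, 15+15-4, 19+7-4, 26+3-4, 30+0) = 30
v[7] = max(3+30-4, 7+26-4, 15+19-4, …, 30+3-4, 16+0) = 30
One optimal plan: pieces 4 + 3 (1 cut) → $34 − $4 = $30.

30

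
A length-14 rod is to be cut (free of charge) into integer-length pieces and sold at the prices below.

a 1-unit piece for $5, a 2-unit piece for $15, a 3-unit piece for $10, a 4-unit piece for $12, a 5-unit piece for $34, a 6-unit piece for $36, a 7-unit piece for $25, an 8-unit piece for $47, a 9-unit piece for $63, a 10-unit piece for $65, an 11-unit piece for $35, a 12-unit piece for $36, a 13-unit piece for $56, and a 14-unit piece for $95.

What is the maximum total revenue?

105

Build R[k] bottom-up: R[k] = max over allowed piece i of (p[i] + R[k−i]).
R[1] = 5
R[2] = max(5+5, 15+0) = 15
R[3] = max(5+15, 15+5, 10+0) = 20
R[4] = max(5+20, 15+15, 10+5, 12+0) = 30
R[5] = max(5+30, 15+20, 10+15, 12+5, 34+0) = 35
R[6] = max(5+35, 15+30, 10+20, 12+15, 34+5, 36+0) = 45
R[7] = max(5+45, 15+35, 10+30, …, 36+5, 25+0) = 50
R[8] = max(5+50, 15+45, 10+35, …, 25+5, 47+0) = 60
R[9] = max(5+60, 15+50, 10+45, …, 47+5, 63+0) = 65
R[10] = max(5+65, 15+60, 10+50, …, 63+5, 65+0) = 75
R[11] = max(5+75, 15+65, 10+60, …, 65+5, 35+0) = 80
R[12] = max(5+80, 15+75, 10+65, …, 35+5, 36+0) = 90
R[13] = max(5+90, 15+80, 10+75, …, 36+5, 56+0) = 95
R[14] = max(5+95, 15+90, 10+80, …, 56+5, 95+0) = 105
One optimal cutting: 2 + 2 + 2 + 2 + 2 + 2 + 2 → $15 + $15 + $15 + $15 + $15 + $15 + $15 = $105.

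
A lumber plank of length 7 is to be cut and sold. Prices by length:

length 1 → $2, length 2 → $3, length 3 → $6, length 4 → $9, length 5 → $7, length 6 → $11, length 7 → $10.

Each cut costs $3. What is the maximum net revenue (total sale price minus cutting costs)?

Let net[k] be the best obtainable value from length k. For each k, try every first piece i and keep the best of price[i] + net[k−i] minus the 3 cut fee when i<k.
net[1] = 2
net[2] = max(2+2-3, 3+0) = 3
net[3] = max(2+3-3, 3+2-3, 6+0) = 6
net[4] = max(2+6-3, 3+3-3, 6+2-3, 9+0) = 9
net[5] = max(2+9-3, 3+6-3, 6+3-3, 9+2-3, 7+0) = 8
net[6] = max(2+8-3, 3+9-3, 6+6-3, 9+3-3, 7+2-3, 11+0) = 11
net[7] = max(2+11-3, 3+8-3, 6+9-3, …, 11+2-3, 10+0) = 12
One optimal plan: pieces 4 + 3 (1 cut) → $15 − $3 = $12.

12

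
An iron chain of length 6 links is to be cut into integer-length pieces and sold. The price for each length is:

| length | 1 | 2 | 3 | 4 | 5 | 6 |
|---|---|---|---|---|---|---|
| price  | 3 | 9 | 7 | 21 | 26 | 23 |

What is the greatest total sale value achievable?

Build v[k] bottom-up: v[k] = max over allowed piece i of (p[i] + v[k−i]).
v[1] = 3
v[2] = max(3+3, 9+0) = 9
v[3] = max(3+9, 9+3, 7+0) = 12
v[4] = max(3+12, 9+9, 7+3, 21+0) = 21
v[5] = max(3+21, 9+12, 7+9, 21+3, 26+0) = 26
v[6] = max(3+26, 9+21, 7+12, 21+9, 26+3, 23+0) = 30
One optimal cutting: 4 + 2 → $21 + $9 = $30.

30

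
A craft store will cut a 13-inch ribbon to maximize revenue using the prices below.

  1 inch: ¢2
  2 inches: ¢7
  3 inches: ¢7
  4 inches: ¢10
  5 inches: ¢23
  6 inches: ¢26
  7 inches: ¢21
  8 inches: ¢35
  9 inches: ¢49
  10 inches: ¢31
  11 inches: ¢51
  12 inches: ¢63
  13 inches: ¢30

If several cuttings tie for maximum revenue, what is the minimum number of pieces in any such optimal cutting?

Build r[k] bottom-up: r[k] = max over allowed piece i of (p[i] + r[k−i]).
r[1] = 2
r[2] = max(2+2, 7+0) = 7
r[3] = max(2+7, 7+2, 7+0) = 9
r[4] = max(2+9, 7+7, 7+2, 10+0) = 14
r[5] = max(2+14, 7+9, 7+7, 10+2, 23+0) = 23
r[6] = max(2+23, 7+14, 7+9, 10+7, 23+2, 26+0) = 26
r[7] = max(2+26, 7+23, 7+14, …, 26+2, 21+0) = 30
r[8] = max(2+30, 7+26, 7+23, …, 21+2, 35+0) = 35
r[9] = max(2+35, 7+30, 7+26, …, 35+2, 49+0) = 49
r[10] = max(2+49, 7+35, 7+30, …, 49+2, 31+0) = 51
r[11] = max(2+51, 7+49, 7+35, …, 31+2, 51+0) = 56
r[12] = max(2+56, 7+51, 7+49, …, 51+2, 63+0) = 63
r[13] = max(2+63, 7+56, 7+51, …, 63+2, 30+0) = 65
Maximum revenue is ¢65.
Now minimize piece count subject to staying optimal: for each k, pieces[k] = 1 + min over i with p[i]+r[k−i]=r[k] of pieces[k−i].
pieces[10] = 2
pieces[11] = 2
pieces[12] = 1
pieces[13] = 2

2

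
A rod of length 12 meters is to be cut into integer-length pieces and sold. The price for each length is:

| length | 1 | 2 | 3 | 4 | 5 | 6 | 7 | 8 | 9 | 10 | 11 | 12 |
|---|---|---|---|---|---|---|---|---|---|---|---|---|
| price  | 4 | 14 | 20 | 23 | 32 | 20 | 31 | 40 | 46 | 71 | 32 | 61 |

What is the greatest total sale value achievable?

85

Consider every possible first cut. r[k] is the best of p[i]+r[k−i] over all sellable i≤k.
r[1] = 4
r[2] = 14
r[3] = 20
r[4] = 28  (first piece 2, then r[2]=14)
r[5] = 34  (first piece 2, then r[3]=20)
r[6] = 42  (first piece 2, then r[4]=28)
r[7] = 48  (first piece 2, then r[5]=34)
r[8] = 56  (first piece 2, then r[6]=42)
r[9] = 62  (first piece 2, then r[7]=48)
r[10] = 71
r[11] = 76  (first piece 2, then r[9]=62)
r[12] = 85  (first piece 2, then r[10]=71)
One optimal cutting: 10 + 2 → 71 + 14 = 85.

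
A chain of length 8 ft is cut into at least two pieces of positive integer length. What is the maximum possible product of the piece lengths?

Let m[k] be the best product for length k (with at least one cut). For each first piece i, the rest contributes max(k−i, m[k−i]).
m[2] = 1×max(1,0) = 1×1 = 1
m[3] = 1×max(2,1) = 1×2 = 2
m[4] = 2×max(2,1) = 2×2 = 4
m[5] = 2×max(3,2) = 2×3 = 6
m[6] = 3×max(3,2) = 3×3 = 9
m[7] = 2×max(5,6) = 2×6 = 12
m[8] = 2×max(6,9) = 2×9 = 18
One optimal split: 3 + 3 + 2; product 3×3×2 = 18.

18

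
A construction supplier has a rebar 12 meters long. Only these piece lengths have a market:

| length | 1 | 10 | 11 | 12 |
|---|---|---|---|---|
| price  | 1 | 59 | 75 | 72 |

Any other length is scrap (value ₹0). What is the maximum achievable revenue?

76

Build f[k] bottom-up: f[k] = max over allowed piece i of (p[i] + f[k−i]).
f[1] = 1
f[2] = 2  (first piece 1, then f[1]=1)
f[3] = 3  (first piece 1, then f[2]=2)
f[4] = 4  (first piece 1, then f[3]=3)
f[5] = 5  (first piece 1, then f[4]=4)
f[6] = 6  (first piece 1, then f[5]=5)
f[7] = 7  (first piece 1, then f[6]=6)
f[8] = 8  (first piece 1, then f[7]=7)
f[9] = 9  (first piece 1, then f[8]=8)
f[10] = max(1+9, 59+0) = 59
f[11] = max(1+59, 59+1, 75+0) = 75
f[12] = max(1+75, 59+2, 75+1, 72+0) = 76
One optimal cutting: 11 + 1 → ₹76.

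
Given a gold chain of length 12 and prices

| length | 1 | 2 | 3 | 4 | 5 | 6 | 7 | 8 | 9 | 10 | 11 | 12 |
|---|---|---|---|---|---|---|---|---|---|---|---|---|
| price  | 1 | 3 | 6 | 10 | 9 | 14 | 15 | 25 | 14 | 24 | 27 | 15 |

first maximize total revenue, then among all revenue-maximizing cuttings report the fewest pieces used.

Build r[k] bottom-up: r[k] = max over allowed piece i of (p[i] + r[k−i]).
r[1] = 1
r[2] = max(1+1, 3+0) = 3
r[3] = max(1+3, 3+1, 6+0) = 6
r[4] = max(1+6, 3+3, 6+1, 10+0) = 10
r[5] = max(1+10, 3+6, 6+3, 10+1, 9+0) = 11
r[6] = max(1+11, 3+10, 6+6, 10+3, 9+1, 14+0) = 14
r[7] = max(1+14, 3+11, 6+10, …, 14+1, 15+0) = 16
r[8] = max(1+16, 3+14, 6+11, …, 15+1, 25+0) = 25
r[9] = max(1+25, 3+16, 6+14, …, 25+1, 14+0) = 26
r[10] = max(1+26, 3+25, 6+16, …, 14+1, 24+0) = 28
r[11] = max(1+28, 3+26, 6+25, …, 24+1, 27+0) = 31
r[12] = max(1+31, 3+28, 6+26, …, 27+1, 15+0) = 35
Maximum revenue is $35.
Now minimize piece count subject to staying optimal: for each k, pieces[k] = 1 + min over i with p[i]+r[k−i]=r[k] of pieces[k−i].
pieces[9] = 2
pieces[10] = 2
pieces[11] = 2
pieces[12] = 2

2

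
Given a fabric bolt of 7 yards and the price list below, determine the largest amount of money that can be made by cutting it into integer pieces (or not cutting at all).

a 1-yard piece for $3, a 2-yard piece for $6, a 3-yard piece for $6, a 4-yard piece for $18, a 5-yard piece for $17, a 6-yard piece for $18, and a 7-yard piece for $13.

Build R[k] bottom-up: R[k] = max over allowed piece i of (p[i] + R[k−i]).
R[1] = 3
R[2] = max(3+3, 6+0) = 6
R[3] = max(3+6, 6+3, 6+0) = 9
R[4] = max(3+9, 6+6, 6+3, 18+0) = 18
R[5] = max(3+18, 6+9, 6+6, 18+3, 17+0) = 21
R[6] = max(3+21, 6+18, 6+9, 18+6, 17+3, 18+0) = 24
R[7] = max(3+24, 6+21, 6+18, …, 18+3, 13+0) = 27
One optimal cutting: 4 + 1 + 1 + 1 → $18 + $3 + $3 + $3 = $27.

27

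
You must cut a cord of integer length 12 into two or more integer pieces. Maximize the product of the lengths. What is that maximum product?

Let prod[k] be the best product for length k (with at least one cut). For each first piece i, the rest contributes max(k−i, prod[k−i]).
Small cases: prod[2]=1, prod[3]=2, prod[4]=4, prod[5]=6, prod[6]=9, prod[7]=12.
prod[8] = 2*max(6,9) = 2*9 = 18
prod[9] = 3*max(6,9) = 3*9 = 27
prod[10] = 2*max(8,18) = 2*18 = 36
prod[11] = 2*max(9,27) = 2*27 = 54
prod[12] = 3*max(9,27) = 3*27 = 81
One optimal split: 3 + 3 + 3 + 3; product 3*3*3*3 = 81.

81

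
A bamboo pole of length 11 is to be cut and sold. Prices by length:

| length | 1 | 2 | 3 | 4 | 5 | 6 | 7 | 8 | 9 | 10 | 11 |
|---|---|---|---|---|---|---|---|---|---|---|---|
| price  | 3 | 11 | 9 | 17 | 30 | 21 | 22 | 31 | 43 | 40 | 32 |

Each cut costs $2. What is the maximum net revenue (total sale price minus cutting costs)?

59

Consider every possible first cut. net[k] is the best of p[i]+net[k−i] over all sellable i≤k, charging 2 whenever i<k.
net[1] = 3
net[2] = 11
net[3] = 12  (first piece 1, then net[2]=11)
net[4] = 20  (first piece 2, then net[2]=11)
net[5] = 30
net[6] = 31  (first piece 1, then net[5]=30)
net[7] = 39  (first piece 2, then net[5]=30)
net[8] = 40  (first piece 1, then net[7]=39)
net[9] = 48  (first piece 2, then net[7]=39)
net[10] = 58  (first piece 5, then net[5]=30)
net[11] = 59  (first piece 1, then net[10]=58)
One optimal plan: pieces 5 + 5 + 1 (2 cuts) → $63 − $4 = $59.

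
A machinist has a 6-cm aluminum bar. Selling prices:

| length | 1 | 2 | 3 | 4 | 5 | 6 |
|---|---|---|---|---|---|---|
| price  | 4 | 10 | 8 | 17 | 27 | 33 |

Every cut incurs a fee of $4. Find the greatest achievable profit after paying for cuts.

Consider every possible first cut. net[k] is the best of p[i]+net[k−i] over all sellable i≤k, charging 4 whenever i<k.
net[1] = 4
net[2] = max(4+4-4, 10+0) = 10
net[3] = max(4+10-4, 10+4-4, 8+0) = 10
net[4] = max(4+10-4, 10+10-4, 8+4-4, 17+0) = 17
net[5] = max(4+17-4, 10+10-4, 8+10-4, 17+4-4, 27+0) = 27
net[6] = max(4+27-4, 10+17-4, 8+10-4, 17+10-4, 27+4-4, 33+0) = 33
Best is to make no cuts and sell whole for $33.

33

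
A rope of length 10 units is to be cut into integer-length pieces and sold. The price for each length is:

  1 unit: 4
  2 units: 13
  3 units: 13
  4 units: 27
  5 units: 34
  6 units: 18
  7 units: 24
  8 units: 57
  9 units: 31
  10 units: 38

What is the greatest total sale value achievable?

70

Build r[k] bottom-up: r[k] = max over allowed piece i of (p[i] + r[k−i]).
r[1] = 4
r[2] = 13
r[3] = 17  (first piece 1, then r[2]=13)
r[4] = 27
r[5] = 34
r[6] = 40  (first piece 2, then r[4]=27)
r[7] = 47  (first piece 2, then r[5]=34)
r[8] = 57
r[9] = 61  (first piece 1, then r[8]=57)
r[10] = 70  (first piece 2, then r[8]=57)
One optimal cutting: 8 + 2 → 57 + 13 = 70.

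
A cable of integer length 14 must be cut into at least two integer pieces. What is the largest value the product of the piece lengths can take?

162

Fill prod[k] for k=2..14: at each k try every first piece i and multiply by the better of (k−i) uncut or prod[k−i].
prod[2] = 1*max(1,0) = 1*1 = 1
prod[3] = max(1*2, 2*1) = 2
prod[4] = max(1*3, 2*2, 3*1) = 4
prod[5] = max(1*4, 2*3, 3*2, 4*1) = 6
prod[6] = max(1*6, 2*4, 3*3, 4*2, 5*1) = 9
prod[7] = max(1*9, 2*6, 3*4, 4*3, 5*2, 6*1) = 12
prod[8] = max(1*12, 2*9, 3*6, …, 6*2, 7*1) = 18
prod[9] = max(1*18, 2*12, 3*9, …, 7*2, 8*1) = 27
prod[10] = max(1*27, 2*18, 3*12, …, 8*2, 9*1) = 36
prod[11] = max(1*36, 2*27, 3*18, …, 9*2, 10*1) = 54
prod[12] = max(1*54, 2*36, 3*27, …, 10*2, 11*1) = 81
prod[13] = max(1*81, 2*54, 3*36, …, 11*2, 12*1) = 108
prod[14] = max(1*108, 2*81, 3*54, …, 12*2, 13*1) = 162
One optimal split: 3 + 3 + 3 + 3 + 2; product 3*3*3*3*2 = 162.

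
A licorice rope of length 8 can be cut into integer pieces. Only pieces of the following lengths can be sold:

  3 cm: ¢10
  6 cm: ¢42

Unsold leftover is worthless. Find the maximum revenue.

42

Consider every possible first cut. f[k] is the best of p[i]+f[k−i] over all sellable i≤k.
f[1] = 0
f[2] = 0
f[3] = 10
f[4] = 10
f[5] = 10
f[6] = 42
f[7] = 42
f[8] = 42
One optimal cutting: pieces 6 with 2 cm of scrap → ¢42.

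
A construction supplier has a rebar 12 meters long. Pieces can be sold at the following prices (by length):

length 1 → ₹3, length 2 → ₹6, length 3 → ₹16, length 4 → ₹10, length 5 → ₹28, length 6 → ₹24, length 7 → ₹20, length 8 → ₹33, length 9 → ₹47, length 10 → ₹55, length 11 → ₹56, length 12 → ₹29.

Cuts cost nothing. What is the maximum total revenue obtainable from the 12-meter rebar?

Build r[k] bottom-up: r[k] = max over allowed piece i of (p[i] + r[k−i]).
r[1] = 3
r[2] = 6  (first piece 1, then r[1]=3)
r[3] = 16
r[4] = 19  (first piece 1, then r[3]=16)
r[5] = 28
r[6] = 32  (first piece 3, then r[3]=16)
r[7] = 35  (first piece 1, then r[6]=32)
r[8] = 44  (first piece 3, then r[5]=28)
r[9] = 48  (first piece 3, then r[6]=32)
r[10] = 56  (first piece 5, then r[5]=28)
r[11] = 60  (first piece 3, then r[8]=44)
r[12] = 64  (first piece 3, then r[9]=48)
One optimal cutting: 3 + 3 + 3 + 3 → ₹16 + ₹16 + ₹16 + ₹16 = ₹64.

64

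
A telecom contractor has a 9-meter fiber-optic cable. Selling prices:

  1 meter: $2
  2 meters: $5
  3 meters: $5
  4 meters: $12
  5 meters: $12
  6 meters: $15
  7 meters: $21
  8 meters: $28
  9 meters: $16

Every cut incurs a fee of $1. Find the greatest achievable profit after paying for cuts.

Build r[k] bottom-up: r[k] = max over allowed piece i of (p[i] + r[k−i]) − 1 per cut.
r[1] = 2
r[2] = max(2+2-1, 5+0) = 5
r[3] = max(2+5-1, 5+2-1, 5+0) = 6
r[4] = max(2+6-1, 5+5-1, 5+2-1, 12+0) = 12
r[5] = max(2+12-1, 5+6-1, 5+5-1, 12+2-1, 12+0) = 13
r[6] = max(2+13-1, 5+12-1, 5+6-1, 12+5-1, 12+2-1, 15+0) = 16
r[7] = max(2+16-1, 5+13-1, 5+12-1, …, 15+2-1, 21+0) = 21
r[8] = max(2+21-1, 5+16-1, 5+13-1, …, 21+2-1, 28+0) = 28
r[9] = max(2+28-1, 5+21-1, 5+16-1, …, 28+2-1, 16+0) = 29
One optimal plan: pieces 8 + 1 (1 cut) → $30 − $1 = $29.

29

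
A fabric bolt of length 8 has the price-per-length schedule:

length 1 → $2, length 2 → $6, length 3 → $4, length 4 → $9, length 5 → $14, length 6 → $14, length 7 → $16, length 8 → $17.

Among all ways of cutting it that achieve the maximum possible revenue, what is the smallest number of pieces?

4

Let r[k] be the best obtainable value from length k. For each k, try every first piece i and keep the best of price[i] + r[k−i].
r[1] = 2
r[2] = 6
r[3] = 8  (first piece 1, then r[2]=6)
r[4] = 12  (first piece 2, then r[2]=6)
r[5] = 14  (first piece 1, then r[4]=12)
r[6] = 18  (first piece 2, then r[4]=12)
r[7] = 20  (first piece 1, then r[6]=18)
r[8] = 24  (first piece 2, then r[6]=18)
Maximum revenue is $24.
Now minimize piece count subject to staying optimal: for each k, pieces[k] = 1 + min over i with p[i]+r[k−i]=r[k] of pieces[k−i].
pieces[5] = 1
pieces[6] = 3
pieces[7] = 2
pieces[8] = 4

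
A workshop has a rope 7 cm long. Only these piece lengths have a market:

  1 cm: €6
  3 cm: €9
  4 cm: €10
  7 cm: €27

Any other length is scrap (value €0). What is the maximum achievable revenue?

42

Let best[k] be the best obtainable value from length k. For each k, try every first piece i and keep the best of price[i] + best[k−i].
best[1] = 6
best[2] = 12  (first piece 1, then best[1]=6)
best[3] = max(6+12, 9+0) = 18
best[4] = max(6+18, 9+6, 10+0) = 24
best[5] = max(6+24, 9+12, 10+6) = 30
best[6] = max(6+30, 9+18, 10+12) = 36
best[7] = max(6+36, 9+24, 10+18, 27+0) = 42
One optimal cutting: 1 + 1 + 1 + 1 + 1 + 1 + 1 → €42.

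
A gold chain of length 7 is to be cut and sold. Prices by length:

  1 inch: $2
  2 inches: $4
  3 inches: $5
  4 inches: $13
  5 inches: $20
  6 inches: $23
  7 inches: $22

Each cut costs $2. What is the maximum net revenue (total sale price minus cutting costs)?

23

Let r[k] be the best obtainable value from length k. For each k, try every first piece i and keep the best of price[i] + r[k−i] minus the 2 cut fee when i<k.
r[1] = 2
r[2] = max(2+2-2, 4+0) = 4
r[3] = max(2+4-2, 4+2-2, 5+0) = 5
r[4] = max(2+5-2, 4+4-2, 5+2-2, 13+0) = 13
r[5] = max(2+13-2, 4+5-2, 5+4-2, 13+2-2, 20+0) = 20
r[6] = max(2+20-2, 4+13-2, 5+5-2, 13+4-2, 20+2-2, 23+0) = 23
r[7] = max(2+23-2, 4+20-2, 5+13-2, …, 23+2-2, 22+0) = 23
One optimal plan: pieces 6 + 1 (1 cut) → $25 − $2 = $23.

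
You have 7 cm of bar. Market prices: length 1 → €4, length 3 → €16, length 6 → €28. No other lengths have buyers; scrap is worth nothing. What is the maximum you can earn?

Build r[k] bottom-up: r[k] = max over allowed piece i of (p[i] + r[k−i]).
r[1] = 4
r[2] = 8  (first piece 1, then r[1]=4)
r[3] = max(4+8, 16+0) = 16
r[4] = max(4+16, 16+4) = 20
r[5] = max(4+20, 16+8) = 24
r[6] = max(4+24, 16+16, 28+0) = 32
r[7] = max(4+32, 16+20, 28+4) = 36
One optimal cutting: 3 + 3 + 1 → €36.

36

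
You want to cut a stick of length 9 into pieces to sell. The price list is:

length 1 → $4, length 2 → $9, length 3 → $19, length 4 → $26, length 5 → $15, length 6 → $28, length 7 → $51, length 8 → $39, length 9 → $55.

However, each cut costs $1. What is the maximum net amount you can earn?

Consider every possible first cut. r[k] is the best of p[i]+r[k−i] over all sellable i≤k, charging 1 whenever i<k.
r[1] = 4
r[2] = 9
r[3] = 19
r[4] = 26
r[5] = 29  (first piece 1, then r[4]=26)
r[6] = 37  (first piece 3, then r[3]=19)
r[7] = 51
r[8] = 54  (first piece 1, then r[7]=51)
r[9] = 59  (first piece 2, then r[7]=51)
One optimal plan: pieces 7 + 2 (1 cut) → $60 − $1 = $59.

59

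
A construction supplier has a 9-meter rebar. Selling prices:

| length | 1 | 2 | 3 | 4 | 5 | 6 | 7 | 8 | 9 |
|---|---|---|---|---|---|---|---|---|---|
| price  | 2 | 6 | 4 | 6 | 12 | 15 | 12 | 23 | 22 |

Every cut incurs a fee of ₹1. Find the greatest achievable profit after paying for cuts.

24

Build r[k] bottom-up: r[k] = max over allowed piece i of (p[i] + r[k−i]) − 1 per cut.
r[1] = 2
r[2] = 6
r[3] = 7  (first piece 1, then r[2]=6)
r[4] = 11  (first piece 2, then r[2]=6)
r[5] = 12  (first piece 1, then r[4]=11)
r[6] = 16  (first piece 2, then r[4]=11)
r[7] = 17  (first piece 1, then r[6]=16)
r[8] = 23
r[9] = 24  (first piece 1, then r[8]=23)
One optimal plan: pieces 8 + 1 (1 cut) → ₹25 − ₹1 = ₹24.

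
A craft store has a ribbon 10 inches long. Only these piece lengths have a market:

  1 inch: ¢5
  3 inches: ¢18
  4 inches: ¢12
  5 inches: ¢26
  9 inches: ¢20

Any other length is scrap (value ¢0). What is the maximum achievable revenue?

Build r[k] bottom-up: r[k] = max over allowed piece i of (p[i] + r[k−i]).
r[1] = 5
r[2] = 10  (first piece 1, then r[1]=5)
r[3] = 18
r[4] = 23  (first piece 1, then r[3]=18)
r[5] = 28  (first piece 1, then r[4]=23)
r[6] = 36  (first piece 3, then r[3]=18)
r[7] = 41  (first piece 1, then r[6]=36)
r[8] = 46  (first piece 1, then r[7]=41)
r[9] = 54  (first piece 3, then r[6]=36)
r[10] = 59  (first piece 1, then r[9]=54)
One optimal cutting: 3 + 3 + 3 + 1 → ¢59.

59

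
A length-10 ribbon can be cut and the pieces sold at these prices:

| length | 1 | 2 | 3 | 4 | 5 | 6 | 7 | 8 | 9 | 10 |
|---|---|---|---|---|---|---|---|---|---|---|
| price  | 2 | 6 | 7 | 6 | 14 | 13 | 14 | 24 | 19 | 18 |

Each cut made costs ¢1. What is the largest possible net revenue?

Consider every possible first cut. net[k] is the best of p[i]+net[k−i] over all sellable i≤k, charging 1 whenever i<k.
net[1] = 2
net[2] = 6
net[3] = 7  (first piece 1, then net[2]=6)
net[4] = 11  (first piece 2, then net[2]=6)
net[5] = 14
net[6] = 16  (first piece 2, then net[4]=11)
net[7] = 19  (first piece 2, then net[5]=14)
net[8] = 24
net[9] = 25  (first piece 1, then net[8]=24)
net[10] = 29  (first piece 2, then net[8]=24)
One optimal plan: pieces 8 + 2 (1 cut) → ¢30 − ¢1 = ¢29.

29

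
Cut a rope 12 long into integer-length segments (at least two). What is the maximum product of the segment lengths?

Define prod[k] = max over 1≤i<k of i · max(k−i, prod[k−i]); the inner max lets the remainder stay uncut if that's better.
Small cases: prod[2]=1, prod[3]=2, prod[4]=4, prod[5]=6.
prod[6] = 3×max(3,2) = 3×3 = 9
prod[7] = 2×max(5,6) = 2×6 = 12
prod[8] = 2×max(6,9) = 2×9 = 18
prod[9] = 3×max(6,9) = 3×9 = 27
prod[10] = 2×max(8,18) = 2×18 = 36
prod[11] = 2×max(9,27) = 2×27 = 54
prod[12] = 3×max(9,27) = 3×27 = 81
One optimal split: 3 + 3 + 3 + 3; product 3×3×3×3 = 81.

81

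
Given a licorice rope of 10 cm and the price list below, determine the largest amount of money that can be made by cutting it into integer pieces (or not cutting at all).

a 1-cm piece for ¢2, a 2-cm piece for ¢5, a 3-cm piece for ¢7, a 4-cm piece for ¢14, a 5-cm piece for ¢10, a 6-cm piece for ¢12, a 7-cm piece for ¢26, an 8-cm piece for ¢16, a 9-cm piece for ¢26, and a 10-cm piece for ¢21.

Build v[k] bottom-up: v[k] = max over allowed piece i of (p[i] + v[k−i]).
v[1] = 2
v[2] = 5
v[3] = 7  (first piece 1, then v[2]=5)
v[4] = 14
v[5] = 16  (first piece 1, then v[4]=14)
v[6] = 19  (first piece 2, then v[4]=14)
v[7] = 26
v[8] = 28  (first piece 1, then v[7]=26)
v[9] = 31  (first piece 2, then v[7]=26)
v[10] = 33  (first piece 1, then v[9]=31)
One optimal cutting: 7 + 2 + 1 → ¢26 + ¢5 + ¢2 = ¢33.

33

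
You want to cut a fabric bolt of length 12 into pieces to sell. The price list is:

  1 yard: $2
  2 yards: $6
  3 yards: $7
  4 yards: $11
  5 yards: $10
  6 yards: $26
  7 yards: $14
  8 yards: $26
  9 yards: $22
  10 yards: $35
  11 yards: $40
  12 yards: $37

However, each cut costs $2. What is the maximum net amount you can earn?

Build r[k] bottom-up: r[k] = max over allowed piece i of (p[i] + r[k−i]) − 2 per cut.
r[1] = 2
r[2] = 6
r[3] = 7
r[4] = 11
r[5] = 11  (first piece 1, then r[4]=11)
r[6] = 26
r[7] = 26  (first piece 1, then r[6]=26)
r[8] = 30  (first piece 2, then r[6]=26)
r[9] = 31  (first piece 3, then r[6]=26)
r[10] = 35  (first piece 4, then r[6]=26)
r[11] = 40
r[12] = 50  (first piece 6, then r[6]=26)
One optimal plan: pieces 6 + 6 (1 cut) → $52 − $2 = $50.

50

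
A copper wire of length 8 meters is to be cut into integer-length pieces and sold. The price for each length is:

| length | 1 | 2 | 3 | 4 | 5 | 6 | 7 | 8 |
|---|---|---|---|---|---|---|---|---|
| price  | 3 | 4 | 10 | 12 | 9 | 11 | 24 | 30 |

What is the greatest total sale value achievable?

30

Build v[k] bottom-up: v[k] = max over allowed piece i of (p[i] + v[k−i]).
v[1] = 3
v[2] = 6  (first piece 1, then v[1]=3)
v[3] = 10
v[4] = 13  (first piece 1, then v[3]=10)
v[5] = 16  (first piece 1, then v[4]=13)
v[6] = 20  (first piece 3, then v[3]=10)
v[7] = 24
v[8] = 30
Best is to sell the whole 8-meter piece uncut for €30.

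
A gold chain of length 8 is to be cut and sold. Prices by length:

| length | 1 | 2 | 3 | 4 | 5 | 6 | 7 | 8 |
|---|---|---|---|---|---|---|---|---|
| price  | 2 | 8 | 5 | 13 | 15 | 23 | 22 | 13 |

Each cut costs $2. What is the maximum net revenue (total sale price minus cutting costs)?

Let r[k] be the best obtainable value from length k. For each k, try every first piece i and keep the best of price[i] + r[k−i] minus the 2 cut fee when i<k.
r[1] = 2
r[2] = 8
r[3] = 8  (first piece 1, then r[2]=8)
r[4] = 14  (first piece 2, then r[2]=8)
r[5] = 15
r[6] = 23
r[7] = 23  (first piece 1, then r[6]=23)
r[8] = 29  (first piece 2, then r[6]=23)
One optimal plan: pieces 6 + 2 (1 cut) → $31 − $2 = $29.

29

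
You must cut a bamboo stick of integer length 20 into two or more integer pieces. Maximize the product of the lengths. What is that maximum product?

1458

Define g[k] = max over 1≤i<k of i · max(k−i, g[k−i]); the inner max lets the remainder stay uncut if that's better.
g[2] = 1*max(1,0) = 1*1 = 1
g[3] = 1*max(2,1) = 1*2 = 2
g[4] = 2*max(2,1) = 2*2 = 4
g[5] = 2*max(3,2) = 2*3 = 6
g[6] = 3*max(3,2) = 3*3 = 9
g[7] = 2*max(5,6) = 2*6 = 12
g[8] = 2*max(6,9) = 2*9 = 18
g[9] = 3*max(6,9) = 3*9 = 27
g[10] = 2*max(8,18) = 2*18 = 36
g[11] = 2*max(9,27) = 2*27 = 54
g[12] = 3*max(9,27) = 3*27 = 81
g[13] = 2*max(11,54) = 2*54 = 108
g[14] = 2*max(12,81) = 2*81 = 162
g[15] = 3*max(12,81) = 3*81 = 243
g[16] = 2*max(14,162) = 2*162 = 324
g[17] = 2*max(15,243) = 2*243 = 486
g[18] = 3*max(15,243) = 3*243 = 729
g[19] = 2*max(17,486) = 2*486 = 972
g[20] = 2*max(18,729) = 2*729 = 1458
One optimal split: 3 + 3 + 3 + 3 + 3 + 3 + 2; product 3*3*3*3*3*3*2 = 1458.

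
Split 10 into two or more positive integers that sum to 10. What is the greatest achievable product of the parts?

36

Define m[k] = max over 1≤i<k of i · max(k−i, m[k−i]); the inner max lets the remainder stay uncut if that's better.
Small cases: m[2]=1, m[3]=2.
m[4] = 2·max(2,1) = 2·2 = 4
m[5] = 2·max(3,2) = 2·3 = 6
m[6] = 3·max(3,2) = 3·3 = 9
m[7] = 2·max(5,6) = 2·6 = 12
m[8] = 2·max(6,9) = 2·9 = 18
m[9] = 3·max(6,9) = 3·9 = 27
m[10] = 2·max(8,18) = 2·18 = 36
One optimal split: 3 + 3 + 2 + 2; product 3·3·2·2 = 36.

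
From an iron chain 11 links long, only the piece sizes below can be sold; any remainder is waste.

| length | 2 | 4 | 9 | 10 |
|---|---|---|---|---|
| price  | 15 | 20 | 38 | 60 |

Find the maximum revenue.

Consider every possible first cut. r[k] is the best of p[i]+r[k−i] over all sellable i≤k.
r[1] = 0
r[2] = 15
r[3] = 15
r[4] = 30  (first piece 2, then r[2]=15)
r[5] = 30
r[6] = 45  (first piece 2, then r[4]=30)
r[7] = 45
r[8] = 60  (first piece 2, then r[6]=45)
r[9] = 60
r[10] = 75  (first piece 2, then r[8]=60)
r[11] = 75
One optimal cutting: pieces 2 + 2 + 2 + 2 + 2 with 1 link of scrap → $75.

75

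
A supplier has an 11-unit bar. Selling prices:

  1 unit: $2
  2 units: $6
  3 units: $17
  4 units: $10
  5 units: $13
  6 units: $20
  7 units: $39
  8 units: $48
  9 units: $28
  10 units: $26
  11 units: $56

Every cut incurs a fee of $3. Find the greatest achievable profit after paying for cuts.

62

Let r[k] be the best obtainable value from length k. For each k, try every first piece i and keep the best of price[i] + r[k−i] minus the 3 cut fee when i<k.
r[1] = 2
r[2] = max(2+2-3, 6+0) = 6
r[3] = max(2+6-3, 6+2-3, 17+0) = 17
r[4] = max(2+17-3, 6+6-3, 17+2-3, 10+0) = 16
r[5] = max(2+16-3, 6+17-3, 17+6-3, 10+2-3, 13+0) = 20
r[6] = max(2+20-3, 6+16-3, 17+17-3, 10+6-3, 13+2-3, 20+0) = 31
r[7] = max(2+31-3, 6+20-3, 17+16-3, …, 20+2-3, 39+0) = 39
r[8] = max(2+39-3, 6+31-3, 17+20-3, …, 39+2-3, 48+0) = 48
r[9] = max(2+48-3, 6+39-3, 17+31-3, …, 48+2-3, 28+0) = 47
r[10] = max(2+47-3, 6+48-3, 17+39-3, …, 28+2-3, 26+0) = 53
r[11] = max(2+53-3, 6+47-3, 17+48-3, …, 26+2-3, 56+0) = 62
One optimal plan: pieces 8 + 3 (1 cut) → $65 − $3 = $62.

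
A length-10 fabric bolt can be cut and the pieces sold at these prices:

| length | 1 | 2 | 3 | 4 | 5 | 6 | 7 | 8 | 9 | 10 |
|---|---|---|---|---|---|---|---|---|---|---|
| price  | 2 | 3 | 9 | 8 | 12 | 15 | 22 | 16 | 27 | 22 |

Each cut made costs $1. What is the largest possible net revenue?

30

Consider every possible first cut. r[k] is the best of p[i]+r[k−i] over all sellable i≤k, charging 1 whenever i<k.
r[1] = 2
r[2] = 3  (first piece 1, then r[1]=2)
r[3] = 9
r[4] = 10  (first piece 1, then r[3]=9)
r[5] = 12
r[6] = 17  (first piece 3, then r[3]=9)
r[7] = 22
r[8] = 23  (first piece 1, then r[7]=22)
r[9] = 27
r[10] = 30  (first piece 3, then r[7]=22)
One optimal plan: pieces 7 + 3 (1 cut) → $31 − $1 = $30.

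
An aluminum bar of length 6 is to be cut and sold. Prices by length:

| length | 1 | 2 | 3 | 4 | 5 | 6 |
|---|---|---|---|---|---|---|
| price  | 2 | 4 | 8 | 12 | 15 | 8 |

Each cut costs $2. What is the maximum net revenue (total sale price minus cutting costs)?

15

Consider every possible first cut. net[k] is the best of p[i]+net[k−i] over all sellable i≤k, charging 2 whenever i<k.
net[1] = 2
net[2] = max(2+2-2, 4+0) = 4
net[3] = max(2+4-2, 4+2-2, 8+0) = 8
net[4] = max(2+8-2, 4+4-2, 8+2-2, 12+0) = 12
net[5] = max(2+12-2, 4+8-2, 8+4-2, 12+2-2, 15+0) = 15
net[6] = max(2+15-2, 4+12-2, 8+8-2, 12+4-2, 15+2-2, 8+0) = 15
One optimal plan: pieces 5 + 1 (1 cut) → $17 − $2 = $15.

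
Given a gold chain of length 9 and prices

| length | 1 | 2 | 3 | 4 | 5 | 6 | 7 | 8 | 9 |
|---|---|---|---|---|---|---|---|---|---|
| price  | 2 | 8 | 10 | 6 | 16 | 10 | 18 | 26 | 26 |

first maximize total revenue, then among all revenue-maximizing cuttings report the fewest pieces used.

Let r[k] be the best obtainable value from length k. For each k, try every first piece i and keep the best of price[i] + r[k−i].
r[1] = 2
r[2] = 8
r[3] = 10  (first piece 1, then r[2]=8)
r[4] = 16  (first piece 2, then r[2]=8)
r[5] = 18  (first piece 1, then r[4]=16)
r[6] = 24  (first piece 2, then r[4]=16)
r[7] = 26  (first piece 1, then r[6]=24)
r[8] = 32  (first piece 2, then r[6]=24)
r[9] = 34  (first piece 1, then r[8]=32)
Maximum revenue is $34.
Now minimize piece count subject to staying optimal: for each k, pieces[k] = 1 + min over i with p[i]+r[k−i]=r[k] of pieces[k−i].
pieces[6] = 3
pieces[7] = 3
pieces[8] = 4
pieces[9] = 4

4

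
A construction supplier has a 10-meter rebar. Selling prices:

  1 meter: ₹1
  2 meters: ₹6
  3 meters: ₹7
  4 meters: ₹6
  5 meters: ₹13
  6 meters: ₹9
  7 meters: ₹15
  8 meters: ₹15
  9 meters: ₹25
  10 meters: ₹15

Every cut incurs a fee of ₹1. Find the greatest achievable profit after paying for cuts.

26

Let r[k] be the best obtainable value from length k. For each k, try every first piece i and keep the best of price[i] + r[k−i] minus the 1 cut fee when i<k.
r[1] = 1
r[2] = max(1+1-1, 6+0) = 6
r[3] = max(1+6-1, 6+1-1, 7+0) = 7
r[4] = max(1+7-1, 6+6-1, 7+1-1, 6+0) = 11
r[5] = max(1+11-1, 6+7-1, 7+6-1, 6+1-1, 13+0) = 13
r[6] = max(1+13-1, 6+11-1, 7+7-1, 6+6-1, 13+1-1, 9+0) = 16
r[7] = max(1+16-1, 6+13-1, 7+11-1, …, 9+1-1, 15+0) = 18
r[8] = max(1+18-1, 6+16-1, 7+13-1, …, 15+1-1, 15+0) = 21
r[9] = max(1+21-1, 6+18-1, 7+16-1, …, 15+1-1, 25+0) = 25
r[10] = max(1+25-1, 6+21-1, 7+18-1, …, 25+1-1, 15+0) = 26
One optimal plan: pieces 2 + 2 + 2 + 2 + 2 (4 cuts) → ₹30 − ₹4 = ₹26.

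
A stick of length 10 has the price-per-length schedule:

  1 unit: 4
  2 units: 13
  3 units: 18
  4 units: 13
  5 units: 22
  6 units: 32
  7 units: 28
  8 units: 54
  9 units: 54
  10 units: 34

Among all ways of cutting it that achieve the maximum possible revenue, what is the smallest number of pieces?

2

Build r[k] bottom-up: r[k] = max over allowed piece i of (p[i] + r[k−i]).
r[1] = 4
r[2] = 13
r[3] = 18
r[4] = 26  (first piece 2, then r[2]=13)
r[5] = 31  (first piece 2, then r[3]=18)
r[6] = 39  (first piece 2, then r[4]=26)
r[7] = 44  (first piece 2, then r[5]=31)
r[8] = 54
r[9] = 58  (first piece 1, then r[8]=54)
r[10] = 67  (first piece 2, then r[8]=54)
Maximum revenue is 67.
Now minimize piece count subject to staying optimal: for each k, pieces[k] = 1 + min over i with p[i]+r[k−i]=r[k] of pieces[k−i].
pieces[7] = 3
pieces[8] = 1
pieces[9] = 2
pieces[10] = 2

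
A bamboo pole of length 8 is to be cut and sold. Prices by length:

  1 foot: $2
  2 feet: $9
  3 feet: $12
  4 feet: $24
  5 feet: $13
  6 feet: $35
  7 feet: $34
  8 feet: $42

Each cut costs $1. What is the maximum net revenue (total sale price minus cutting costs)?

Consider every possible first cut. r[k] is the best of p[i]+r[k−i] over all sellable i≤k, charging 1 whenever i<k.
r[1] = 2
r[2] = max(2+2-1, 9+0) = 9
r[3] = max(2+9-1, 9+2-1, 12+0) = 12
r[4] = max(2+12-1, 9+9-1, 12+2-1, 24+0) = 24
r[5] = max(2+24-1, 9+12-1, 12+9-1, 24+2-1, 13+0) = 25
r[6] = max(2+25-1, 9+24-1, 12+12-1, 24+9-1, 13+2-1, 35+0) = 35
r[7] = max(2+35-1, 9+25-1, 12+24-1, …, 35+2-1, 34+0) = 36
r[8] = max(2+36-1, 9+35-1, 12+25-1, …, 34+2-1, 42+0) = 47
One optimal plan: pieces 4 + 4 (1 cut) → $48 − $1 = $47.

47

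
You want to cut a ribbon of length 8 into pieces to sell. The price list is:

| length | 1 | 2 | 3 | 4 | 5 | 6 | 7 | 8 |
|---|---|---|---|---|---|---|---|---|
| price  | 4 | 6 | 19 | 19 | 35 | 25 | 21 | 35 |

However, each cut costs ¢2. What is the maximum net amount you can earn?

Let r[k] be the best obtainable value from length k. For each k, try every first piece i and keep the best of price[i] + r[k−i] minus the 2 cut fee when i<k.
r[1] = 4
r[2] = max(4+4-2, 6+0) = 6
r[3] = max(4+6-2, 6+4-2, 19+0) = 19
r[4] = max(4+19-2, 6+6-2, 19+4-2, 19+0) = 21
r[5] = max(4+21-2, 6+19-2, 19+6-2, 19+4-2, 35+0) = 35
r[6] = max(4+35-2, 6+21-2, 19+19-2, 19+6-2, 35+4-2, 25+0) = 37
r[7] = max(4+37-2, 6+35-2, 19+21-2, …, 25+4-2, 21+0) = 39
r[8] = max(4+39-2, 6+37-2, 19+35-2, …, 21+4-2, 35+0) = 52
One optimal plan: pieces 5 + 3 (1 cut) → ¢54 − ¢2 = ¢52.

52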